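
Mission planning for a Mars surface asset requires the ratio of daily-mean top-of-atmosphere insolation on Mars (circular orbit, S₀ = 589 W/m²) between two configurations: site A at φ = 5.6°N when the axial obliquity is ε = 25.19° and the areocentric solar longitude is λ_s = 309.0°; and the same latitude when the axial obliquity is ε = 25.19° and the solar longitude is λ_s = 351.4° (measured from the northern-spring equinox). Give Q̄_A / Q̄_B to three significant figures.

Q̄_A / Q̄_B ≈ 0.904

— Configuration A (φ=+5.6°):
sin δ = sin 25.19° × sin 309.0° = -0.33077, so δ = -19.316°.
cos H₀ = −tan(+5.6°) tan(-19.316°) = 0.0344, H₀ = 1.5364 rad.
Bracket: H₀ sin φ sin δ + cos φ cos δ sin H₀ = 1.5364×0.09758×-0.33077 + 0.99523×0.94371×0.99941 = -0.049590 + 0.938654 = 0.889064.
Q̄ = (S₀/π) × [bracket] = (589/π) × 0.889064 = 166.69 W/m².
— Configuration B (φ=+5.6°):
Solar declination: sin δ = sin ε · sin λ_s = sin 25.19° × sin 351.4° = -0.06365, so δ = -3.649°.
cos H₀ = −tan(+5.6°) tan(-3.649°) = 0.0063, H₀ = 1.5645 rad.
Bracket: H₀ sin φ sin δ + cos φ cos δ sin H₀ = 1.5645×0.09758×-0.06365 + 0.99523×0.99797×0.99998 = -0.009717 + 0.993190 = 0.983473.
Q̄ = (S₀/π) × [bracket] = (589/π) × 0.983473 = 184.39 W/m².
Ratio Q̄_A / Q̄_B = 166.69 / 184.39 = 0.9040.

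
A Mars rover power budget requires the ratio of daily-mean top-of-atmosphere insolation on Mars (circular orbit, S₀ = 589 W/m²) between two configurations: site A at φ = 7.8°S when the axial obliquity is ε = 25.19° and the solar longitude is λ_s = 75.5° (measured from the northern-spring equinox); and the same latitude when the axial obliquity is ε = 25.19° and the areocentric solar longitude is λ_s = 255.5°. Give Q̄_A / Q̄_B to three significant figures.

— Configuration A (φ=-7.8°):
Solar declination: sin δ = sin ε · sin λ_s = sin 25.19° × sin 75.5° = 0.41206, so δ = +24.335°.
cos H₀ = −tan(-7.8°) tan(+24.335°) = 0.0619, H₀ = 1.5088 rad.
Bracket: H₀ sin φ sin δ + cos φ cos δ sin H₀ = 1.5088×-0.13572×0.41206 + 0.99075×0.91115×0.99808 = -0.084379 + 0.900989 = 0.816610.
Q̄ = (S₀/π) × [bracket] = (589/π) × 0.816610 = 153.10 W/m².
— Configuration B (φ=-7.8°):
sin δ = sin 25.19° × sin 255.5° = -0.41206, so δ = -24.335°.
cos H₀ = −tan(-7.8°) tan(-24.335°) = -0.0619, H₀ = 1.6328 rad.
Bracket: H₀ sin φ sin δ + cos φ cos δ sin H₀ = 1.6328×-0.13572×-0.41206 + 0.99075×0.91115×0.99808 = 0.091314 + 0.900989 = 0.992303.
Q̄ = (S₀/π) × [bracket] = (589/π) × 0.992303 = 186.04 W/m².
Ratio Q̄_A / Q̄_B = 153.10 / 186.04 = 0.8229.

Q̄_A / Q̄_B ≈ 0.823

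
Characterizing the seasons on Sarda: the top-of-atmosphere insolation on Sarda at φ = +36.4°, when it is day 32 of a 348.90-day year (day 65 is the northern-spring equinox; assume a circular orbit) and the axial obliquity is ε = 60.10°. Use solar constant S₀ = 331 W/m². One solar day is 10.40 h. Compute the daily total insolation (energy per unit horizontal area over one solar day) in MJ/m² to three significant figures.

1.23 MJ/m²

Solar longitude: λ_s = 360° × (32 − 65)/348.90 = -34.050°, i.e. -34.050° + 360° = 325.950°.
sin δ = sin 60.10° × sin 325.950° = -0.48539, so δ = -29.038°.
cos H₀ = −tan(+36.4°) tan(-29.038°) = 0.4093, H₀ = 1.1491 rad.
Bracket: H₀ sin φ sin δ + cos φ cos δ sin H₀ = 1.1491×0.59342×-0.48539 + 0.80489×0.87430×0.91240 = -0.330987 + 0.642070 = 0.311083.
Q̄ = (S₀/π) × [bracket] = (331/π) × 0.311083 = 32.776 W/m².
Daily total = Q̄ × 10.40 h × 3600 s/h = 32.776 × 10.40 × 3600 / 10⁶ = 1.227 MJ/m².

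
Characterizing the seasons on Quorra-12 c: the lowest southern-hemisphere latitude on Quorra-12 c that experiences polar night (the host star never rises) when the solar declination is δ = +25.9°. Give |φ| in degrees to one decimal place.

Polar night requires cos H₀ = −tan φ tan δ ≥ 1, i.e. tan φ tan δ ≤ −1.
The boundary is |tan φ| · |tan δ| = 1, so |φ| = 90° − |δ| = 90° − 25.9° = 64.1° in the southern hemisphere.

|φ| = 64.1°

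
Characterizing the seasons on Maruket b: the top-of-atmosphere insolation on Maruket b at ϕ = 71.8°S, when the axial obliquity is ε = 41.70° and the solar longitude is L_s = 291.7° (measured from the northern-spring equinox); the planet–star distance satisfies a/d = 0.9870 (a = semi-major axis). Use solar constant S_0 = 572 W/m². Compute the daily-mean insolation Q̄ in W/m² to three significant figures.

Solar declination: sin δ = sin ε · sin L_s = sin 41.70° × sin 291.7° = -0.61809, so δ = -38.177°.
cos h₀ = −tan(-71.8°) tan(-38.177°) = -2.3914 ≤ −1 ⇒ polar day, h₀ = π.
Bracket: h₀ sin ϕ sin δ + cos ϕ cos δ sin h₀ = 3.1416×-0.94997×-0.61809 + 0.31233×0.78611×0.00000 = 1.844644 + 0.000000 = 1.844644.
Inverse-square distance factor (a/d)² = 0.9870² = 0.974169.
Q̄ = (S_0/π) × 0.974169 × [bracket] = (572/π) × 0.974169 × 1.844644 = 327.2 W/m².

Q̄ ≈ 327 W/m²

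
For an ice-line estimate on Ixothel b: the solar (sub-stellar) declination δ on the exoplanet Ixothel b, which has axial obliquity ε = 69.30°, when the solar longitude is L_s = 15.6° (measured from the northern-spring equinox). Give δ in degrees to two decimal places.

sin δ = sin ε · sin L_s = sin 69.30° × sin 15.6° = 0.251559.
δ = arcsin(0.251559) = +14.57°.

δ = +14.57°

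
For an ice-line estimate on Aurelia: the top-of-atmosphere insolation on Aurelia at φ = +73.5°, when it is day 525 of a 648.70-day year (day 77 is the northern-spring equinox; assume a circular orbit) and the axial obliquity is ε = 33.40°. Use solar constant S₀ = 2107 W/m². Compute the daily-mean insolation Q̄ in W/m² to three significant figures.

Q̄ ≈ 0.00 W/m²

Solar longitude: λ_s = 360° × (525 − 77)/648.70 = 248.620°.
sin δ = sin 33.40° × sin 248.620° = -0.51260, so δ = -30.837°.
cos H₀ = −tan(+73.5°) tan(-30.837°) = 2.0154 ≥ 1 ⇒ polar night, H₀ = 0 and Q̄ = 0.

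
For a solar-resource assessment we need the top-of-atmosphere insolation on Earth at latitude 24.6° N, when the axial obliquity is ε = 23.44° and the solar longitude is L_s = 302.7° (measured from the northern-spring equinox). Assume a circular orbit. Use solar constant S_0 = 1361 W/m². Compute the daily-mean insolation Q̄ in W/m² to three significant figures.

Solar declination: sin δ = sin ε · sin L_s = sin 23.44° × sin 302.7° = -0.33474, so δ = -19.557°.
cos h₀ = −tan(+24.6°) tan(-19.557°) = 0.1626, h₀ = 1.4074 rad.
Bracket: h₀ sin ϕ sin δ + cos ϕ cos δ sin h₀ = 1.4074×0.41628×-0.33474 + 0.90924×0.94231×0.98669 = -0.196115 + 0.845382 = 0.649267.
Q̄ = (S_0/π) × [bracket] = (1361/π) × 0.649267 = 281.3 W/m².

Q̄ ≈ 281 W/m²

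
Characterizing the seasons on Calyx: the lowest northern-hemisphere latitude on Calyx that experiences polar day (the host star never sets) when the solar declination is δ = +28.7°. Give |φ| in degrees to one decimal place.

|φ| = 61.3°

Polar day requires cos H₀ = −tan φ tan δ ≤ −1, i.e. tan φ tan δ ≥ 1.
The boundary is |tan φ| · |tan δ| = 1, so |φ| = 90° − |δ| = 90° − 28.7° = 61.3° in the northern hemisphere.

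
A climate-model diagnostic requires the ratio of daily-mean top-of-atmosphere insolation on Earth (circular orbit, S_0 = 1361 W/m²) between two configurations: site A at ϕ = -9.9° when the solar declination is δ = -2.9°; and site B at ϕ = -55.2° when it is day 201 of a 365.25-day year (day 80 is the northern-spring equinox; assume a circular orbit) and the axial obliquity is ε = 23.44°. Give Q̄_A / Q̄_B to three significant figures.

— Configuration A (ϕ=-9.9°):
cos h₀ = −tan(-9.9°) tan(-2.900°) = -0.0088, h₀ = 1.5796 rad.
Bracket: h₀ sin ϕ sin δ + cos ϕ cos δ sin h₀ = 1.5796×-0.17193×-0.05059 + 0.98511×0.99872×0.99996 = 0.013739 + 0.983810 = 0.997549.
Q̄ = (S_0/π) × [bracket] = (1361/π) × 0.997549 = 432.16 W/m².
— Configuration B (ϕ=-55.2°):
Solar longitude: L_s = 360° × (201 − 80)/365.25 = 119.261°.
sin δ = sin 23.44° × sin 119.261° = 0.34703, so δ = +20.306°.
cos h₀ = −tan(-55.2°) tan(+20.306°) = 0.5324, h₀ = 1.0094 rad.
Bracket: h₀ sin ϕ sin δ + cos ϕ cos δ sin h₀ = 1.0094×-0.82115×0.34703 + 0.57071×0.93785×0.84649 = -0.287642 + 0.453076 = 0.165434.
Q̄ = (S_0/π) × [bracket] = (1361/π) × 0.165434 = 71.669 W/m².
Ratio Q̄_A / Q̄_B = 432.16 / 71.669 = 6.030.

Q̄_A / Q̄_B ≈ 6.03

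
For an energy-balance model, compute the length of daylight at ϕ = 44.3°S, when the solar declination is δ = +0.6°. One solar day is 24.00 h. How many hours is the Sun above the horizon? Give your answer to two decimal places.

cos h₀ = −tan ϕ · tan δ = −tan(-44.3°) × tan(+0.600°) = 0.0102, so h₀ = 1.5606 rad = 89.41°.
Daylight = 2h₀/(2π) × 24.00 h = (1.5606/π) × 24.00 = 11.92 h.

11.92 h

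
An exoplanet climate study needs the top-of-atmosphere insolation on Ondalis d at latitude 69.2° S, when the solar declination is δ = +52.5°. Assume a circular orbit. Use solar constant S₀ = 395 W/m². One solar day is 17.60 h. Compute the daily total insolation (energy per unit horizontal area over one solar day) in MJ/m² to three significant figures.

cos H₀ = −tan(-69.2°) tan(+52.500°) = 3.4308 ≥ 1 ⇒ polar night, H₀ = 0 and Q̄ = 0.
Daily total = Q̄ × 17.60 h × 3600 s/h = 0.00 MJ/m².

0.00 MJ/m²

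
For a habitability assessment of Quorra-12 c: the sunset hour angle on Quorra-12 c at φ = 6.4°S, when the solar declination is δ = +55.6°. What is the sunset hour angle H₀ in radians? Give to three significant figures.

H₀ = 1.41 rad

cos H₀ = −tan φ · tan δ = −tan(-6.4°) × tan(+55.600°) = 0.1638, so H₀ = 1.4062 rad = 80.57°.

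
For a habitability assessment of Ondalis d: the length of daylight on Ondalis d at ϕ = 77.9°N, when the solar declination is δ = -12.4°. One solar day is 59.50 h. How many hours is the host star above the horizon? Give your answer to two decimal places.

cos h₀ = −tan ϕ · tan δ = 1.0256 ≥ 1, so the host star never rises (polar night) and h₀ = 0.
Daylight = 2h₀/(2π) × 59.50 h = (0.0000/π) × 59.50 = 0.00 h.

0.00 h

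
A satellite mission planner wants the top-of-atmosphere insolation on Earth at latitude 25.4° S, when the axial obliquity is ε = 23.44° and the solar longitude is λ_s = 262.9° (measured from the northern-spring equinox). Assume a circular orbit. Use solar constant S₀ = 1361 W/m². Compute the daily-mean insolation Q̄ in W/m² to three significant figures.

Q̄ ≈ 482 W/m²

Solar declination: sin δ = sin ε · sin λ_s = sin 23.44° × sin 262.9° = -0.39474, so δ = -23.250°.
cos H₀ = −tan(-25.4°) tan(-23.250°) = -0.2040, H₀ = 1.7762 rad.
Bracket: H₀ sin φ sin δ + cos φ cos δ sin H₀ = 1.7762×-0.42894×-0.39474 + 0.90334×0.91879×0.97897 = 0.300746 + 0.812525 = 1.113271.
Q̄ = (S₀/π) × [bracket] = (1361/π) × 1.113271 = 482.3 W/m².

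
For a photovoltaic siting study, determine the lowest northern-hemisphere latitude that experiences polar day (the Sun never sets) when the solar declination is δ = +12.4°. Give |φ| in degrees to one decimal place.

|φ| = 77.6°

Polar day requires cos H₀ = −tan φ tan δ ≤ −1, i.e. tan φ tan δ ≥ 1.
The boundary is |tan φ| · |tan δ| = 1, so |φ| = 90° − |δ| = 90° − 12.4° = 77.6° in the northern hemisphere.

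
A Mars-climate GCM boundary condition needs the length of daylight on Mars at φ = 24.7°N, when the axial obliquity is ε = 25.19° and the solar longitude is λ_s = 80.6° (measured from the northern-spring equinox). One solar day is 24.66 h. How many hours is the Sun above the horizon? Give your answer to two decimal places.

Solar declination: sin δ = sin ε · sin λ_s = sin 25.19° × sin 80.6° = 0.41991, so δ = +24.829°.
cos H₀ = −tan φ · tan δ = −tan(+24.7°) × tan(+24.829°) = -0.2128, so H₀ = 1.7852 rad = 102.29°.
Daylight = 2H₀/(2π) × 24.66 h = (1.7852/π) × 24.66 = 14.01 h.

14.01 h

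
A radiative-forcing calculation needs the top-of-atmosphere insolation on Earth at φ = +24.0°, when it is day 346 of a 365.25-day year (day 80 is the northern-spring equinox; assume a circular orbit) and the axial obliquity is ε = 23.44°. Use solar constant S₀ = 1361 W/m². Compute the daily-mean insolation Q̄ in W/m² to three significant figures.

Q̄ ≈ 261 W/m²

Solar longitude: λ_s = 360° × (346 − 80)/365.25 = 262.177°.
sin δ = sin 23.44° × sin 262.177° = -0.39409, so δ = -23.209°.
cos H₀ = −tan(+24.0°) tan(-23.209°) = 0.1909, H₀ = 1.3787 rad.
Bracket: H₀ sin φ sin δ + cos φ cos δ sin H₀ = 1.3787×0.40674×-0.39409 + 0.91355×0.91907×0.98161 = -0.220995 + 0.824176 = 0.603181.
Q̄ = (S₀/π) × [bracket] = (1361/π) × 0.603181 = 261.3 W/m².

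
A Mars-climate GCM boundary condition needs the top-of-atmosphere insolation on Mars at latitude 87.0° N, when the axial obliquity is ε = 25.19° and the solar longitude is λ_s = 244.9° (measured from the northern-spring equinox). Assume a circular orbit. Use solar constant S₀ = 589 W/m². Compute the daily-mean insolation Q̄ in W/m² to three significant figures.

Q̄ ≈ 0.00 W/m²

Solar declination: sin δ = sin ε · sin λ_s = sin 25.19° × sin 244.9° = -0.38543, so δ = -22.670°.
cos H₀ = −tan(+87.0°) tan(-22.670°) = 7.9702 ≥ 1 ⇒ polar night, H₀ = 0 and Q̄ = 0.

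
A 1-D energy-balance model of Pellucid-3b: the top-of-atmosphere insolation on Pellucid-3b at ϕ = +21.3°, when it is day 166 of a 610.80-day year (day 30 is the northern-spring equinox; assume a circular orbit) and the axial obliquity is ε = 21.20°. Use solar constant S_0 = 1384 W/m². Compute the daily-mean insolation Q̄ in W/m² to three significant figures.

Q̄ ≈ 477 W/m²

Solar longitude: L_s = 360° × (166 − 30)/610.80 = 80.157°.
sin δ = sin 21.20° × sin 80.157° = 0.35630, so δ = +20.873°.
cos h₀ = −tan(+21.3°) tan(+20.873°) = -0.1487, h₀ = 1.7200 rad.
Bracket: h₀ sin ϕ sin δ + cos ϕ cos δ sin h₀ = 1.7200×0.36325×0.35630 + 0.93169×0.93437×0.98889 = 0.222613 + 0.860871 = 1.083484.
Q̄ = (S_0/π) × [bracket] = (1384/π) × 1.083484 = 477.3 W/m².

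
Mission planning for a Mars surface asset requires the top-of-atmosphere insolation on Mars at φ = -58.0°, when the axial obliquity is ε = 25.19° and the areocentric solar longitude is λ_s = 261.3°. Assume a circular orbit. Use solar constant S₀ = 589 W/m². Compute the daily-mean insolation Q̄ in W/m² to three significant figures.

sin δ = sin 25.19° × sin 261.3° = -0.42072, so δ = -24.880°.
cos H₀ = −tan(-58.0°) tan(-24.880°) = -0.7422, H₀ = 2.4071 rad.
Bracket: H₀ sin φ sin δ + cos φ cos δ sin H₀ = 2.4071×-0.84805×-0.42072 + 0.52992×0.90719×0.67020 = 0.858833 + 0.322191 = 1.181024.
Q̄ = (S₀/π) × [bracket] = (589/π) × 1.181024 = 221.4 W/m².

Q̄ ≈ 221 W/m²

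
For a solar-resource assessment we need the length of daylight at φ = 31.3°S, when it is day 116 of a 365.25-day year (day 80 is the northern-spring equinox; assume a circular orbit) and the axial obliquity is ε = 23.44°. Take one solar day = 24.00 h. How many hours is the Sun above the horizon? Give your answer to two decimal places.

10.89 h

Solar longitude: λ_s = 360° × (116 − 80)/365.25 = 35.483°.
sin δ = sin 23.44° × sin 35.483° = 0.23090, so δ = +13.350°.
cos H₀ = −tan φ · tan δ = −tan(-31.3°) × tan(+13.350°) = 0.1443, so H₀ = 1.4260 rad = 81.70°.
Daylight = 2H₀/(2π) × 24.00 h = (1.4260/π) × 24.00 = 10.89 h.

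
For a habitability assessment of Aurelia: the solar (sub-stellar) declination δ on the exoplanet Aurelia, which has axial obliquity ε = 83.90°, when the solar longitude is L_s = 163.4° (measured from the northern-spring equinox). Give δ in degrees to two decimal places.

δ = +16.50°

sin δ = sin ε · sin L_s = sin 83.90° × sin 163.4° = 0.284071.
δ = arcsin(0.284071) = +16.50°.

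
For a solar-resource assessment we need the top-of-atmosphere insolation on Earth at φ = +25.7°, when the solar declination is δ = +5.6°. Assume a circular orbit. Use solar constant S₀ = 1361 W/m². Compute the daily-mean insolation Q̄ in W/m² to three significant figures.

cos H₀ = −tan(+25.7°) tan(+5.600°) = -0.0472, H₀ = 1.6180 rad.
Bracket: H₀ sin φ sin δ + cos φ cos δ sin H₀ = 1.6180×0.43366×0.09758 + 0.90108×0.99523×0.99889 = 0.068468 + 0.895786 = 0.964254.
Q̄ = (S₀/π) × [bracket] = (1361/π) × 0.964254 = 417.7 W/m².

Q̄ ≈ 418 W/m²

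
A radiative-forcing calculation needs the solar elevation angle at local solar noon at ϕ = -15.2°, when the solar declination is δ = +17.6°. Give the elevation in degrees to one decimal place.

At local noon the hour angle is zero, so the zenith angle equals |ϕ − δ| = |-15.2° − (+17.600°)| = 32.800°.
Elevation = 90° − 32.800° = 57.2°.

57.2°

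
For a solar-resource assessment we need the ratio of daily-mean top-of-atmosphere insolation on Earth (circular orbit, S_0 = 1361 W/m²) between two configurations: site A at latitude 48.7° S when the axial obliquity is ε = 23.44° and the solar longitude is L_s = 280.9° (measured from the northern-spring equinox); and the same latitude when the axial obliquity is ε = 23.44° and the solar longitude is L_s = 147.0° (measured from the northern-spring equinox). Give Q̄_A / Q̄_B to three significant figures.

Q̄_A / Q̄_B ≈ 2.79

— Configuration A (ϕ=-48.7°):
Solar declination: sin δ = sin ε · sin L_s = sin 23.44° × sin 280.9° = -0.39061, so δ = -22.993°.
cos h₀ = −tan(-48.7°) tan(-22.993°) = -0.4830, h₀ = 2.0749 rad.
Bracket: h₀ sin ϕ sin δ + cos ϕ cos δ sin h₀ = 2.0749×-0.75126×-0.39061 + 0.66000×0.92056×0.87562 = 0.608879 + 0.532000 = 1.140879.
Q̄ = (S_0/π) × [bracket] = (1361/π) × 1.140879 = 494.25 W/m².
— Configuration B (ϕ=-48.7°):
Solar declination: sin δ = sin ε · sin L_s = sin 23.44° × sin 147.0° = 0.21665, so δ = +12.512°.
cos h₀ = −tan(-48.7°) tan(+12.512°) = 0.2526, h₀ = 1.3154 rad.
Bracket: h₀ sin ϕ sin δ + cos ϕ cos δ sin h₀ = 1.3154×-0.75126×0.21665 + 0.66000×0.97625×0.96757 = -0.214095 + 0.623430 = 0.409335.
Q̄ = (S_0/π) × [bracket] = (1361/π) × 0.409335 = 177.33 W/m².
Ratio Q̄_A / Q̄_B = 494.25 / 177.33 = 2.787.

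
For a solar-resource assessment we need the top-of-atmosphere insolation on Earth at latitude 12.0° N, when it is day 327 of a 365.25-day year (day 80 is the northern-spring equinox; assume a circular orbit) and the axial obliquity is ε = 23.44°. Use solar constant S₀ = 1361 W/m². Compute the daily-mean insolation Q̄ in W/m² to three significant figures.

Q̄ ≈ 347 W/m²

Solar longitude: λ_s = 360° × (327 − 80)/365.25 = 243.450°.
sin δ = sin 23.44° × sin 243.450° = -0.35584, so δ = -20.845°.
cos H₀ = −tan(+12.0°) tan(-20.845°) = 0.0809, H₀ = 1.4898 rad.
Bracket: H₀ sin φ sin δ + cos φ cos δ sin H₀ = 1.4898×0.20791×-0.35584 + 0.97815×0.93455×0.99672 = -0.110219 + 0.911132 = 0.800913.
Q̄ = (S₀/π) × [bracket] = (1361/π) × 0.800913 = 347.0 W/m².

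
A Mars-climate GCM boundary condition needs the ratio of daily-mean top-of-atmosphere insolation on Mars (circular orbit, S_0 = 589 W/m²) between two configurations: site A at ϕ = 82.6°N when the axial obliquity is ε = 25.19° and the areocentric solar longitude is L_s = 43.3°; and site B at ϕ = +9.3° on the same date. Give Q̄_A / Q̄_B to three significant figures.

Q̄_A / Q̄_B ≈ 0.892

— Configuration A (ϕ=+82.6°):
sin δ = sin 25.19° × sin 43.3° = 0.29190, so δ = +16.972°.
cos h₀ = −tan(+82.6°) tan(+16.972°) = -2.3498 ≤ −1 ⇒ polar day, h₀ = π.
Bracket: h₀ sin ϕ sin δ + cos ϕ cos δ sin h₀ = 3.1416×0.99167×0.29190 + 0.12880×0.95645×0.00000 = 0.909394 + 0.000000 = 0.909394.
Q̄ = (S_0/π) × [bracket] = (589/π) × 0.909394 = 170.50 W/m².
— Configuration B (ϕ=+9.3°):
cos h₀ = −tan(+9.3°) tan(+16.972°) = -0.0500, h₀ = 1.6208 rad.
Bracket: h₀ sin ϕ sin δ + cos ϕ cos δ sin h₀ = 1.6208×0.16160×0.29190 + 0.98686×0.95645×0.99875 = 0.076455 + 0.942702 = 1.019157.
Q̄ = (S_0/π) × [bracket] = (589/π) × 1.019157 = 191.08 W/m².
Ratio Q̄_A / Q̄_B = 170.50 / 191.08 = 0.8923.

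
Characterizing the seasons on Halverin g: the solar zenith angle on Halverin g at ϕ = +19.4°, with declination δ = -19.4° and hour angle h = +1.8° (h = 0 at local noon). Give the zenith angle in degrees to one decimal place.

cos θ_z = sin ϕ sin δ + cos ϕ cos δ cos h = -0.110331 + 0.889230 = 0.778899.
θ_z = arccos(0.778899) = 38.8°.

θ_z = 38.8°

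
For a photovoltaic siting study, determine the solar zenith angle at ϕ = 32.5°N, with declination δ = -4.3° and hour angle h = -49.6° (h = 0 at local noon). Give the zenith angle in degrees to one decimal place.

cos θ_z = sin ϕ sin δ + cos ϕ cos δ cos h = -0.040286 + 0.545080 = 0.504794.
θ_z = arccos(0.504794) = 59.7°.

θ_z = 59.7°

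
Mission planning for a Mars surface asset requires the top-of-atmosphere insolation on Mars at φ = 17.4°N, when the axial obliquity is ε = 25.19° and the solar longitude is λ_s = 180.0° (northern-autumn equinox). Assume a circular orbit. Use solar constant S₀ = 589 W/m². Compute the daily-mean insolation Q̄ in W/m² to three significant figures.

Q̄ ≈ 179 W/m²

Solar declination: sin δ = sin ε · sin λ_s = sin 25.19° × sin 180.0° = 0.00000, so δ = +0.000°.
cos H₀ = −tan(+17.4°) tan(+0.000°) = -0.0000, H₀ = 1.5708 rad.
Bracket: H₀ sin φ sin δ + cos φ cos δ sin H₀ = 1.5708×0.29904×0.00000 + 0.95424×1.00000×1.00000 = 0.000000 + 0.954240 = 0.954240.
Q̄ = (S₀/π) × [bracket] = (589/π) × 0.954240 = 178.9 W/m².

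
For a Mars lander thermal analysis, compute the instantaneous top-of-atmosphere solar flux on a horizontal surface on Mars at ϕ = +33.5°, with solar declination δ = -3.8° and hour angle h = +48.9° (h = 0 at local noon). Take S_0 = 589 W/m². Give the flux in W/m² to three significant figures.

301 W/m²

cos θ_z = sin ϕ sin δ + cos ϕ cos δ cos h = -0.036579 + 0.546971 = 0.510392.
Flux = S_0 · cos θ_z = 589 × 0.510392 = 300.6 W/m².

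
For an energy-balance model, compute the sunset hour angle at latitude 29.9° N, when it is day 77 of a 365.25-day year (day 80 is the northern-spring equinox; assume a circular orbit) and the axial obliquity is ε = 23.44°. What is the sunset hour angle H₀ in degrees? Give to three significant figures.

H₀ = 89.3°

Solar longitude: λ_s = 360° × (77 − 80)/365.25 = -2.957°, i.e. -2.957° + 360° = 357.043°.
sin δ = sin 23.44° × sin 357.043° = -0.02052, so δ = -1.176°.
cos H₀ = −tan φ · tan δ = −tan(+29.9°) × tan(-1.176°) = 0.0118, so H₀ = 1.5590 rad = 89.32°.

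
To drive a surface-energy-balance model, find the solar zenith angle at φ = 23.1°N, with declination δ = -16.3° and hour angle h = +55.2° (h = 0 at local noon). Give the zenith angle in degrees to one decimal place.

θ_z = 66.8°

cos θ_z = sin φ sin δ + cos φ cos δ cos h = -0.110116 + 0.503854 = 0.393738.
θ_z = arccos(0.393738) = 66.8°.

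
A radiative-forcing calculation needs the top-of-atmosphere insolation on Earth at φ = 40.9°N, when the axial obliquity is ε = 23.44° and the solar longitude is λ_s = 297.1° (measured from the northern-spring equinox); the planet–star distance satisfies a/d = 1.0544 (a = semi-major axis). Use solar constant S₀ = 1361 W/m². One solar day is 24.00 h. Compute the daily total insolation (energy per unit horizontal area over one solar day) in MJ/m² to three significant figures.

15.9 MJ/m²

Solar declination: sin δ = sin ε · sin λ_s = sin 23.44° × sin 297.1° = -0.35412, so δ = -20.739°.
cos H₀ = −tan(+40.9°) tan(-20.739°) = 0.3280, H₀ = 1.2366 rad.
Bracket: H₀ sin φ sin δ + cos φ cos δ sin H₀ = 1.2366×0.65474×-0.35412 + 0.75585×0.93520×0.94468 = -0.286714 + 0.667767 = 0.381053.
Inverse-square distance factor (a/d)² = 1.0544² = 1.111759.
Q̄ = (S₀/π) × 1.111759 × [bracket] = (1361/π) × 1.111759 × 0.381053 = 183.53 W/m².
Daily total = Q̄ × 24.00 h × 3600 s/h = 183.53 × 24.00 × 3600 / 10⁶ = 15.86 MJ/m².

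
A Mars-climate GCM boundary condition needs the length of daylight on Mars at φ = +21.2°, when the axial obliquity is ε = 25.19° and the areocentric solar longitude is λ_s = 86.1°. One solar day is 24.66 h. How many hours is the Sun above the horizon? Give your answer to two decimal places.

sin δ = sin 25.19° × sin 86.1° = 0.42464, so δ = +25.128°.
cos H₀ = −tan φ · tan δ = −tan(+21.2°) × tan(+25.128°) = -0.1819, so H₀ = 1.7537 rad = 100.48°.
Daylight = 2H₀/(2π) × 24.66 h = (1.7537/π) × 24.66 = 13.77 h.

13.77 h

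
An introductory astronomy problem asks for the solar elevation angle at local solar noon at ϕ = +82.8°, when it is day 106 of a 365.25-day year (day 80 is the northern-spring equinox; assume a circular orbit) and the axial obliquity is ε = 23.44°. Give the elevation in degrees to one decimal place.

17.1°

Solar longitude: L_s = 360° × (106 − 80)/365.25 = 25.626°.
sin δ = sin 23.44° × sin 25.626° = 0.17204, so δ = +9.907°.
At local noon the hour angle is zero, so the zenith angle equals |ϕ − δ| = |+82.8° − (+9.907°)| = 72.893°.
Elevation = 90° − 72.893° = 17.1°.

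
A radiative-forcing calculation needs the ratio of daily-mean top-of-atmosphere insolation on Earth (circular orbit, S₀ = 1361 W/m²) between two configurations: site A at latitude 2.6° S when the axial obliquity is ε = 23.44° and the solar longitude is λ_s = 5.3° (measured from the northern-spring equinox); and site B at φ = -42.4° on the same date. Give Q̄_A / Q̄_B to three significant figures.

Q̄_A / Q̄_B ≈ 1.42

— Configuration A (φ=-2.6°):
Solar declination: sin δ = sin ε · sin λ_s = sin 23.44° × sin 5.3° = 0.03674, so δ = +2.106°.
cos H₀ = −tan(-2.6°) tan(+2.106°) = 0.0017, H₀ = 1.5691 rad.
Bracket: H₀ sin φ sin δ + cos φ cos δ sin H₀ = 1.5691×-0.04536×0.03674 + 0.99897×0.99932×1.00000 = -0.002615 + 0.998291 = 0.995676.
Q̄ = (S₀/π) × [bracket] = (1361/π) × 0.995676 = 431.35 W/m².
— Configuration B (φ=-42.4°):
cos H₀ = −tan(-42.4°) tan(+2.106°) = 0.0336, H₀ = 1.5372 rad.
Bracket: H₀ sin φ sin δ + cos φ cos δ sin H₀ = 1.5372×-0.67430×0.03674 + 0.73846×0.99932×0.99944 = -0.038082 + 0.737545 = 0.699463.
Q̄ = (S₀/π) × [bracket] = (1361/π) × 0.699463 = 303.02 W/m².
Ratio Q̄_A / Q̄_B = 431.35 / 303.02 = 1.424.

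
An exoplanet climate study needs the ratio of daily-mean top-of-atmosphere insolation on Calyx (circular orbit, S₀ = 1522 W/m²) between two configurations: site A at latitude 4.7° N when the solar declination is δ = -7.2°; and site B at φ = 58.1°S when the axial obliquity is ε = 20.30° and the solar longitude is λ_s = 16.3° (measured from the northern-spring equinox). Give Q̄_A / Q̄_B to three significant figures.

— Configuration A (φ=+4.7°):
cos H₀ = −tan(+4.7°) tan(-7.200°) = 0.0104, H₀ = 1.5604 rad.
Bracket: H₀ sin φ sin δ + cos φ cos δ sin H₀ = 1.5604×0.08194×-0.12533 + 0.99664×0.99211×0.99995 = -0.016025 + 0.988727 = 0.972702.
Q̄ = (S₀/π) × [bracket] = (1522/π) × 0.972702 = 471.24 W/m².
— Configuration B (φ=-58.1°):
Solar declination: sin δ = sin ε · sin λ_s = sin 20.30° × sin 16.3° = 0.09737, so δ = +5.588°.
cos H₀ = −tan(-58.1°) tan(+5.588°) = 0.1572, H₀ = 1.4130 rad.
Bracket: H₀ sin φ sin δ + cos φ cos δ sin H₀ = 1.4130×-0.84897×0.09737 + 0.52844×0.99525×0.98757 = -0.116805 + 0.519393 = 0.402588.
Q̄ = (S₀/π) × [bracket] = (1522/π) × 0.402588 = 195.04 W/m².
Ratio Q̄_A / Q̄_B = 471.24 / 195.04 = 2.416.

Q̄_A / Q̄_B ≈ 2.42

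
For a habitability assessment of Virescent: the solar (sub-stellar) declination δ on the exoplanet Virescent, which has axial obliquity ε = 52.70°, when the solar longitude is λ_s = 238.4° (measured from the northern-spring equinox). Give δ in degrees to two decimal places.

sin δ = sin ε · sin λ_s = sin 52.70° × sin 238.4° = -0.677526.
δ = arcsin(-0.677526) = -42.65°.

δ = -42.65°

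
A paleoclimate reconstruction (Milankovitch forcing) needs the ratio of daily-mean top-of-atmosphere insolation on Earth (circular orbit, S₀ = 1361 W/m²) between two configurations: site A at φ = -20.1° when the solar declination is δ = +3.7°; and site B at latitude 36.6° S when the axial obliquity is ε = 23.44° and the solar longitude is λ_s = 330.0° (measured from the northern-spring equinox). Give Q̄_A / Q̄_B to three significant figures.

— Configuration A (φ=-20.1°):
cos H₀ = −tan(-20.1°) tan(+3.700°) = 0.0237, H₀ = 1.5471 rad.
Bracket: H₀ sin φ sin δ + cos φ cos δ sin H₀ = 1.5471×-0.34366×0.06453 + 0.93909×0.99792×0.99972 = -0.034309 + 0.936874 = 0.902565.
Q̄ = (S₀/π) × [bracket] = (1361/π) × 0.902565 = 391.01 W/m².
— Configuration B (φ=-36.6°):
Solar declination: sin δ = sin ε · sin λ_s = sin 23.44° × sin 330.0° = -0.19889, so δ = -11.472°.
cos H₀ = −tan(-36.6°) tan(-11.472°) = -0.1507, H₀ = 1.7221 rad.
Bracket: H₀ sin φ sin δ + cos φ cos δ sin H₀ = 1.7221×-0.59622×-0.19889 + 0.80282×0.98002×0.98858 = 0.204210 + 0.777795 = 0.982005.
Q̄ = (S₀/π) × [bracket] = (1361/π) × 0.982005 = 425.42 W/m².
Ratio Q̄_A / Q̄_B = 391.01 / 425.42 = 0.9191.

Q̄_A / Q̄_B ≈ 0.919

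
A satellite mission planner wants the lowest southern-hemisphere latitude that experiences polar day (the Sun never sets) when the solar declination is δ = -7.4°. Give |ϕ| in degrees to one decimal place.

Polar day requires cos h₀ = −tan ϕ tan δ ≤ −1, i.e. tan ϕ tan δ ≥ 1.
The boundary is |tan ϕ| · |tan δ| = 1, so |ϕ| = 90° − |δ| = 90° − 7.4° = 82.6° in the southern hemisphere.

|ϕ| = 82.6°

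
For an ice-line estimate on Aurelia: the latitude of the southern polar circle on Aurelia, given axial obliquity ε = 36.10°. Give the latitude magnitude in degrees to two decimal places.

The polar circle is the lowest latitude that experiences at least one full rotation of continuous darkness at the northern-summer solstice; it lies at |ϕ| = 90° − ε = 90° − 36.10° = 53.90°.

53.90°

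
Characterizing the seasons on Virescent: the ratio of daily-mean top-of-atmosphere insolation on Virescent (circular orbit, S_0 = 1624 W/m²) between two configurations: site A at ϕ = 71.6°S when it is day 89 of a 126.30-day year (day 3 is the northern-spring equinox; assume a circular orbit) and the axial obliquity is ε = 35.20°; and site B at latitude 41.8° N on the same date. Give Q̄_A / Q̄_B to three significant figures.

— Configuration A (ϕ=-71.6°):
Solar longitude: L_s = 360° × (89 − 3)/126.30 = 245.131°.
sin δ = sin 35.20° × sin 245.131° = -0.52298, so δ = -31.532°.
cos h₀ = −tan(-71.6°) tan(-31.532°) = -1.8445 ≤ −1 ⇒ polar day, h₀ = π.
Bracket: h₀ sin ϕ sin δ + cos ϕ cos δ sin h₀ = 3.1416×-0.94888×-0.52298 + 0.31565×0.85235×0.00000 = 1.559004 + 0.000000 = 1.559004.
Q̄ = (S_0/π) × [bracket] = (1624/π) × 1.559004 = 805.90 W/m².
— Configuration B (ϕ=+41.8°):
cos h₀ = −tan(+41.8°) tan(-31.532°) = 0.5486, h₀ = 0.9901 rad.
Bracket: h₀ sin ϕ sin δ + cos ϕ cos δ sin h₀ = 0.9901×0.66653×-0.52298 + 0.74548×0.85235×0.83608 = -0.345131 + 0.531253 = 0.186122.
Q̄ = (S_0/π) × [bracket] = (1624/π) × 0.186122 = 96.213 W/m².
Ratio Q̄_A / Q̄_B = 805.90 / 96.213 = 8.376.

Q̄_A / Q̄_B ≈ 8.38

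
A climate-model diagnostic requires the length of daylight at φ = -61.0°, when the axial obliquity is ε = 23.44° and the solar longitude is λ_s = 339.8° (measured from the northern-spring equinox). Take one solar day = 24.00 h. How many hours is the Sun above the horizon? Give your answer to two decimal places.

Solar declination: sin δ = sin ε · sin λ_s = sin 23.44° × sin 339.8° = -0.13736, so δ = -7.895°.
cos H₀ = −tan φ · tan δ = −tan(-61.0°) × tan(-7.895°) = -0.2502, so H₀ = 1.8236 rad = 104.49°.
Daylight = 2H₀/(2π) × 24.00 h = (1.8236/π) × 24.00 = 13.93 h.

13.93 h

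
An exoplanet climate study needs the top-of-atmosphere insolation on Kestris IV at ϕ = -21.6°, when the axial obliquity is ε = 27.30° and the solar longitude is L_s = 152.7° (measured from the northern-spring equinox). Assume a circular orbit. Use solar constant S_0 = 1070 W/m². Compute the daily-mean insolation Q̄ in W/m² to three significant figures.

Q̄ ≈ 269 W/m²

Solar declination: sin δ = sin ε · sin L_s = sin 27.30° × sin 152.7° = 0.21036, so δ = +12.143°.
cos h₀ = −tan(-21.6°) tan(+12.143°) = 0.0852, h₀ = 1.4855 rad.
Bracket: h₀ sin ϕ sin δ + cos ϕ cos δ sin h₀ = 1.4855×-0.36812×0.21036 + 0.92978×0.97762×0.99636 = -0.115034 + 0.905663 = 0.790629.
Q̄ = (S_0/π) × [bracket] = (1070/π) × 0.790629 = 269.3 W/m².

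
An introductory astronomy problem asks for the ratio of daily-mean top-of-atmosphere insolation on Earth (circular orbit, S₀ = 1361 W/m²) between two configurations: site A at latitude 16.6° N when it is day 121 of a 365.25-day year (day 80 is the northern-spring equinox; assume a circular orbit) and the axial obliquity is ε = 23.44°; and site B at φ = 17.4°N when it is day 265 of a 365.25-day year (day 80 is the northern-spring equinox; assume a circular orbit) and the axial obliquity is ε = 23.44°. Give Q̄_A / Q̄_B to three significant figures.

— Configuration A (φ=+16.6°):
Solar longitude: λ_s = 360° × (121 − 80)/365.25 = 40.411°.
sin δ = sin 23.44° × sin 40.411° = 0.25787, so δ = +14.944°.
cos H₀ = −tan(+16.6°) tan(+14.944°) = -0.0796, H₀ = 1.6504 rad.
Bracket: H₀ sin φ sin δ + cos φ cos δ sin H₀ = 1.6504×0.28569×0.25787 + 0.95832×0.96618×0.99683 = 0.121586 + 0.922974 = 1.044560.
Q̄ = (S₀/π) × [bracket] = (1361/π) × 1.044560 = 452.52 W/m².
— Configuration B (φ=+17.4°):
Solar longitude: λ_s = 360° × (265 − 80)/365.25 = 182.341°.
sin δ = sin 23.44° × sin 182.341° = -0.01625, so δ = -0.931°.
cos H₀ = −tan(+17.4°) tan(-0.931°) = 0.0051, H₀ = 1.5657 rad.
Bracket: H₀ sin φ sin δ + cos φ cos δ sin H₀ = 1.5657×0.29904×-0.01625 + 0.95424×0.99987×0.99999 = -0.007608 + 0.954106 = 0.946498.
Q̄ = (S₀/π) × [bracket] = (1361/π) × 0.946498 = 410.04 W/m².
Ratio Q̄_A / Q̄_B = 452.52 / 410.04 = 1.104.

Q̄_A / Q̄_B ≈ 1.10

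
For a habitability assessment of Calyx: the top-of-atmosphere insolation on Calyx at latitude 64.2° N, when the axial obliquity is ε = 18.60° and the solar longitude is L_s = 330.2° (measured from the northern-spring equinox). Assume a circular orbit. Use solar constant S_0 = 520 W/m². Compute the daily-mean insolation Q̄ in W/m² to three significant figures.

Q̄ ≈ 38.0 W/m²

Solar declination: sin δ = sin ε · sin L_s = sin 18.60° × sin 330.2° = -0.15851, so δ = -9.121°.
cos h₀ = −tan(+64.2°) tan(-9.121°) = 0.3321, h₀ = 1.2323 rad.
Bracket: h₀ sin ϕ sin δ + cos ϕ cos δ sin h₀ = 1.2323×0.90032×-0.15851 + 0.43523×0.98736×0.94324 = -0.175861 + 0.405337 = 0.229476.
Q̄ = (S_0/π) × [bracket] = (520/π) × 0.229476 = 37.98 W/m².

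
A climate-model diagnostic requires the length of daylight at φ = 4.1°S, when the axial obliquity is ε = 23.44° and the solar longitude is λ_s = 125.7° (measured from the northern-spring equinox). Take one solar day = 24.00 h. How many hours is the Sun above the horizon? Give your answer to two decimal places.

11.81 h

Solar declination: sin δ = sin ε · sin λ_s = sin 23.44° × sin 125.7° = 0.32304, so δ = +18.847°.
cos H₀ = −tan φ · tan δ = −tan(-4.1°) × tan(+18.847°) = 0.0245, so H₀ = 1.5463 rad = 88.60°.
Daylight = 2H₀/(2π) × 24.00 h = (1.5463/π) × 24.00 = 11.81 h.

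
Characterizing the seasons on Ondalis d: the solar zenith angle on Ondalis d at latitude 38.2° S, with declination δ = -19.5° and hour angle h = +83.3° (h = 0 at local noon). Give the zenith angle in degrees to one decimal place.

cos θ_z = sin φ sin δ + cos φ cos δ cos h = 0.206429 + 0.086428 = 0.292857.
θ_z = arccos(0.292857) = 73.0°.

θ_z = 73.0°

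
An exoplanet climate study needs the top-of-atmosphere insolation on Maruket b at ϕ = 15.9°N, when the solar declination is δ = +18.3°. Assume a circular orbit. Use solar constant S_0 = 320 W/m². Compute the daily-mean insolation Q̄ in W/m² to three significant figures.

Q̄ ≈ 107 W/m²

cos h₀ = −tan(+15.9°) tan(+18.300°) = -0.0942, h₀ = 1.6651 rad.
Bracket: h₀ sin ϕ sin δ + cos ϕ cos δ sin h₀ = 1.6651×0.27396×0.31399 + 0.96174×0.94943×0.99555 = 0.143233 + 0.909041 = 1.052274.
Q̄ = (S_0/π) × [bracket] = (320/π) × 1.052274 = 107.2 W/m².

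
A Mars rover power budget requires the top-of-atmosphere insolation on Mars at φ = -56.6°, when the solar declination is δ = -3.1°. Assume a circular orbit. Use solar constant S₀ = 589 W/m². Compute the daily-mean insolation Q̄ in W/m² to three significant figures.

Q̄ ≈ 117 W/m²

cos H₀ = −tan(-56.6°) tan(-3.100°) = -0.0821, H₀ = 1.6530 rad.
Bracket: H₀ sin φ sin δ + cos φ cos δ sin H₀ = 1.6530×-0.83485×-0.05408 + 0.55048×0.99854×0.99662 = 0.074631 + 0.547818 = 0.622449.
Q̄ = (S₀/π) × [bracket] = (589/π) × 0.622449 = 116.7 W/m².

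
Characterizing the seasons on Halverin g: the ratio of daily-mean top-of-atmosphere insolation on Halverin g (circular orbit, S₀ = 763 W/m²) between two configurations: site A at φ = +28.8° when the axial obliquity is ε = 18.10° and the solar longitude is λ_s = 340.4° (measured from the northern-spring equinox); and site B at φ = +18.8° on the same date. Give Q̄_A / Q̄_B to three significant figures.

— Configuration A (φ=+28.8°):
Solar declination: sin δ = sin ε · sin λ_s = sin 18.10° × sin 340.4° = -0.10422, so δ = -5.982°.
cos H₀ = −tan(+28.8°) tan(-5.982°) = 0.0576, H₀ = 1.5132 rad.
Bracket: H₀ sin φ sin δ + cos φ cos δ sin H₀ = 1.5132×0.48175×-0.10422 + 0.87631×0.99455×0.99834 = -0.075975 + 0.870087 = 0.794112.
Q̄ = (S₀/π) × [bracket] = (763/π) × 0.794112 = 192.87 W/m².
— Configuration B (φ=+18.8°):
cos H₀ = −tan(+18.8°) tan(-5.982°) = 0.0357, H₀ = 1.5351 rad.
Bracket: H₀ sin φ sin δ + cos φ cos δ sin H₀ = 1.5351×0.32227×-0.10422 + 0.94665×0.99455×0.99936 = -0.051559 + 0.940888 = 0.889329.
Q̄ = (S₀/π) × [bracket] = (763/π) × 0.889329 = 215.99 W/m².
Ratio Q̄_A / Q̄_B = 192.87 / 215.99 = 0.8930.

Q̄_A / Q̄_B ≈ 0.893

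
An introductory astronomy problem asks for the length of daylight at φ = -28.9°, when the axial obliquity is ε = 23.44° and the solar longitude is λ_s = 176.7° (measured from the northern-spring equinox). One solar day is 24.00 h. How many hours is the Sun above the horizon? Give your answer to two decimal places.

11.90 h

Solar declination: sin δ = sin ε · sin λ_s = sin 23.44° × sin 176.7° = 0.02290, so δ = +1.312°.
cos H₀ = −tan φ · tan δ = −tan(-28.9°) × tan(+1.312°) = 0.0126, so H₀ = 1.5582 rad = 89.28°.
Daylight = 2H₀/(2π) × 24.00 h = (1.5582/π) × 24.00 = 11.90 h.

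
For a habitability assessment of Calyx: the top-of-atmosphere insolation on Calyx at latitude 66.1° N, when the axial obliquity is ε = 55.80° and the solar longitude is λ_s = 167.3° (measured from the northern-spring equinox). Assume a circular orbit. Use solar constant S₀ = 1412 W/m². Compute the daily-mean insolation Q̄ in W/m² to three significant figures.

Solar declination: sin δ = sin ε · sin λ_s = sin 55.80° × sin 167.3° = 0.18183, so δ = +10.476°.
cos H₀ = −tan(+66.1°) tan(+10.476°) = -0.4173, H₀ = 2.0012 rad.
Bracket: H₀ sin φ sin δ + cos φ cos δ sin H₀ = 2.0012×0.91425×0.18183 + 0.40514×0.98333×0.90878 = 0.332676 + 0.362046 = 0.694722.
Q̄ = (S₀/π) × [bracket] = (1412/π) × 0.694722 = 312.2 W/m².

Q̄ ≈ 312 W/m²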